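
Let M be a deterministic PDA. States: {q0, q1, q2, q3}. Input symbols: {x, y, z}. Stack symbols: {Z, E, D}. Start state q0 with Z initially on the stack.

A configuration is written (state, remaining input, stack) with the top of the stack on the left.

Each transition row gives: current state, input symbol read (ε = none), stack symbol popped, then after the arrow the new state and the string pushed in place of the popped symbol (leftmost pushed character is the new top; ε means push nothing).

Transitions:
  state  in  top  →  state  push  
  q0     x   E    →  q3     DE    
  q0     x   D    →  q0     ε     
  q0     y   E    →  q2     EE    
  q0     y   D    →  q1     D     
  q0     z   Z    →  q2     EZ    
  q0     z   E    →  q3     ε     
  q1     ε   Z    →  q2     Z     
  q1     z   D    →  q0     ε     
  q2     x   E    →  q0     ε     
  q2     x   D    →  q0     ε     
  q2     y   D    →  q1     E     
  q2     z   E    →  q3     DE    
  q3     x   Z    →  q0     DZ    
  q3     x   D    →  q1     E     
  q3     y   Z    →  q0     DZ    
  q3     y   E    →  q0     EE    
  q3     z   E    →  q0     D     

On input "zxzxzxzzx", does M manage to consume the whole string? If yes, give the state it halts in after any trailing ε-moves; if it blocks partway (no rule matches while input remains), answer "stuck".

q1

(q0, zxzxzxzzx, Z)
  read z, top Z: go to q2, push EZ → (q2, xzxzxzzx, EZ)
  read x, top E: go to q0, push ε → (q0, zxzxzzx, Z)
  read z, top Z: go to q2, push EZ → (q2, xzxzzx, EZ)
  read x, top E: go to q0, push ε → (q0, zxzzx, Z)
  read z, top Z: go to q2, push EZ → (q2, xzzx, EZ)
  read x, top E: go to q0, push ε → (q0, zzx, Z)
  read z, top Z: go to q2, push EZ → (q2, zx, EZ)
  read z, top E: go to q3, push DE → (q3, x, DEZ)
  read x, top D: go to q1, push E → (q1, ε, EEZ)
All input consumed; M is in state q1.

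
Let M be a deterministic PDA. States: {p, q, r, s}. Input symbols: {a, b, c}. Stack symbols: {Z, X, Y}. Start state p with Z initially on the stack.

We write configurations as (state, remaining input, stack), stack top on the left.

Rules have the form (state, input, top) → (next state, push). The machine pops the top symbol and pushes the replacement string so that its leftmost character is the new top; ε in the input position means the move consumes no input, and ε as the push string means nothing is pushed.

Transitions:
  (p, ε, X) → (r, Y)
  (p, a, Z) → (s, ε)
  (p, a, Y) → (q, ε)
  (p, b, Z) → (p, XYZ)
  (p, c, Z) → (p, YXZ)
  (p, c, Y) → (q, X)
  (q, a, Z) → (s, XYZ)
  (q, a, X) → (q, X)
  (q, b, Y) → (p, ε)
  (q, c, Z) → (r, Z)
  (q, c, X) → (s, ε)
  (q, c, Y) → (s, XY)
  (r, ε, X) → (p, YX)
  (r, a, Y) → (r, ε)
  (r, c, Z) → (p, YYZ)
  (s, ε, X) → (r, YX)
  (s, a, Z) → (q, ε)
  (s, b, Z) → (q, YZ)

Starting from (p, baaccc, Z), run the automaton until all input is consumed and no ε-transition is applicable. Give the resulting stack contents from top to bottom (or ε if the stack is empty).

YZ

(p, baaccc, Z)
  read b, top Z: go to p, push XYZ → (p, aaccc, XYZ)
  ε-move, top X: go to r, push Y → (r, aaccc, YYZ)
  read a, top Y: go to r, push ε → (r, accc, YZ)
  read a, top Y: go to r, push ε → (r, ccc, Z)
  read c, top Z: go to p, push YYZ → (p, cc, YYZ)
  read c, top Y: go to q, push X → (q, c, XYZ)
  read c, top X: go to s, push ε → (s, ε, YZ)
All input consumed in state s with stack YZ.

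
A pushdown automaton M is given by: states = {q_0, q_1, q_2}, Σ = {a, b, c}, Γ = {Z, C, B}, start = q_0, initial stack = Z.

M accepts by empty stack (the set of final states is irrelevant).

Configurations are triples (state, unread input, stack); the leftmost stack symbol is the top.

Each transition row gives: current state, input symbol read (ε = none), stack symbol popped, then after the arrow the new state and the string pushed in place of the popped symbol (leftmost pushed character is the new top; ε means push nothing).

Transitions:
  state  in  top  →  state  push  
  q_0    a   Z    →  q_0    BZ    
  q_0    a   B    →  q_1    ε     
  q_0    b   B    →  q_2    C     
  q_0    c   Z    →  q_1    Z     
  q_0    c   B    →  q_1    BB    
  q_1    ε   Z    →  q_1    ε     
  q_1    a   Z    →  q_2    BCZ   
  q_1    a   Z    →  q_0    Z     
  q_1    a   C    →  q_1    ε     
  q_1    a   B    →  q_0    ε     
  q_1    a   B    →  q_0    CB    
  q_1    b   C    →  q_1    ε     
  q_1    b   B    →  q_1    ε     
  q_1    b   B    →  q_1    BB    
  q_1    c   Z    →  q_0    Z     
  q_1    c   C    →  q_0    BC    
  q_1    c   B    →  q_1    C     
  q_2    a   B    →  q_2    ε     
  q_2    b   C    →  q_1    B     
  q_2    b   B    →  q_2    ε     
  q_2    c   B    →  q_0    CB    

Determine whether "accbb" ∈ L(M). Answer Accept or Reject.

Accept

One accepting computation: (q_0, accbb, Z) ⊢ (q_0, ccbb, BZ) ⊢ (q_1, cbb, BBZ) ⊢ (q_1, bb, CBZ) ⊢ (q_1, b, BZ) ⊢ (q_1, ε, Z) ⊢ (q_1, ε, ε)
All input consumed and the stack is empty.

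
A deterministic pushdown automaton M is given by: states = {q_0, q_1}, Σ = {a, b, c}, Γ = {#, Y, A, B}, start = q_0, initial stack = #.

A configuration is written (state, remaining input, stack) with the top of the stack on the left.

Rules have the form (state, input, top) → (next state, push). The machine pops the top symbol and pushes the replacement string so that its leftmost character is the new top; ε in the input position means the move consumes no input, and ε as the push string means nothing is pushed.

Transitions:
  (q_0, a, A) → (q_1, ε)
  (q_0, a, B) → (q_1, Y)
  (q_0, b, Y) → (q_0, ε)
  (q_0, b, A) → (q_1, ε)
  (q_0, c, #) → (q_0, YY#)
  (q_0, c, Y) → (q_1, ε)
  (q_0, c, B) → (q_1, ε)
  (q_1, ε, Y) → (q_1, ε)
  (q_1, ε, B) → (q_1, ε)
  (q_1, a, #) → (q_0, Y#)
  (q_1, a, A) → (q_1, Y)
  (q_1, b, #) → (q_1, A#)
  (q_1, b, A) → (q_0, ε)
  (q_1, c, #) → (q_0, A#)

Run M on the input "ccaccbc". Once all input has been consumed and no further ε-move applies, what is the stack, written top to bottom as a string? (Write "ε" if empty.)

(q_0, ccaccbc, #)
  read c, top #: go to q_0, push YY# → (q_0, caccbc, YY#)
  read c, top Y: go to q_1, push ε → (q_1, accbc, Y#)
  ε-move, top Y: go to q_1, push ε → (q_1, accbc, #)
  read a, top #: go to q_0, push Y# → (q_0, ccbc, Y#)
  read c, top Y: go to q_1, push ε → (q_1, cbc, #)
  read c, top #: go to q_0, push A# → (q_0, bc, A#)
  read b, top A: go to q_1, push ε → (q_1, c, #)
  read c, top #: go to q_0, push A# → (q_0, ε, A#)
All input consumed in state q_0 with stack A#.

A#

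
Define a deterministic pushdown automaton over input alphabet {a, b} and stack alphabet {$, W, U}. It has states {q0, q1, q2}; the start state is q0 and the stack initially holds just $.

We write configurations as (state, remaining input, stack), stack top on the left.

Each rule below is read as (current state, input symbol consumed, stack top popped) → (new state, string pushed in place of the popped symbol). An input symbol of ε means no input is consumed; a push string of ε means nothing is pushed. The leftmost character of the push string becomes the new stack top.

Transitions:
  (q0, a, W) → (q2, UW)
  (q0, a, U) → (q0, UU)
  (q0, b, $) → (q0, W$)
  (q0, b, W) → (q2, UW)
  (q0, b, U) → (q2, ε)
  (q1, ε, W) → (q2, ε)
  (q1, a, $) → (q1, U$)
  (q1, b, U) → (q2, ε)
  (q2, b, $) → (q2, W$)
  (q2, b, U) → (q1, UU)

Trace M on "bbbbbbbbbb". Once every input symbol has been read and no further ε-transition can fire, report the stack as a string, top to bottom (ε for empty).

(q0, bbbbbbbbbb, $)
  read b, top $: go to q0, push W$ → (q0, bbbbbbbbb, W$)
  read b, top W: go to q2, push UW → (q2, bbbbbbbb, UW$)
  read b, top U: go to q1, push UU → (q1, bbbbbbb, UUW$)
  read b, top U: go to q2, push ε → (q2, bbbbbb, UW$)
  read b, top U: go to q1, push UU → (q1, bbbbb, UUW$)
  read b, top U: go to q2, push ε → (q2, bbbb, UW$)
  read b, top U: go to q1, push UU → (q1, bbb, UUW$)
  read b, top U: go to q2, push ε → (q2, bb, UW$)
  read b, top U: go to q1, push UU → (q1, b, UUW$)
  read b, top U: go to q2, push ε → (q2, ε, UW$)
All input consumed in state q2 with stack UW$.

UW$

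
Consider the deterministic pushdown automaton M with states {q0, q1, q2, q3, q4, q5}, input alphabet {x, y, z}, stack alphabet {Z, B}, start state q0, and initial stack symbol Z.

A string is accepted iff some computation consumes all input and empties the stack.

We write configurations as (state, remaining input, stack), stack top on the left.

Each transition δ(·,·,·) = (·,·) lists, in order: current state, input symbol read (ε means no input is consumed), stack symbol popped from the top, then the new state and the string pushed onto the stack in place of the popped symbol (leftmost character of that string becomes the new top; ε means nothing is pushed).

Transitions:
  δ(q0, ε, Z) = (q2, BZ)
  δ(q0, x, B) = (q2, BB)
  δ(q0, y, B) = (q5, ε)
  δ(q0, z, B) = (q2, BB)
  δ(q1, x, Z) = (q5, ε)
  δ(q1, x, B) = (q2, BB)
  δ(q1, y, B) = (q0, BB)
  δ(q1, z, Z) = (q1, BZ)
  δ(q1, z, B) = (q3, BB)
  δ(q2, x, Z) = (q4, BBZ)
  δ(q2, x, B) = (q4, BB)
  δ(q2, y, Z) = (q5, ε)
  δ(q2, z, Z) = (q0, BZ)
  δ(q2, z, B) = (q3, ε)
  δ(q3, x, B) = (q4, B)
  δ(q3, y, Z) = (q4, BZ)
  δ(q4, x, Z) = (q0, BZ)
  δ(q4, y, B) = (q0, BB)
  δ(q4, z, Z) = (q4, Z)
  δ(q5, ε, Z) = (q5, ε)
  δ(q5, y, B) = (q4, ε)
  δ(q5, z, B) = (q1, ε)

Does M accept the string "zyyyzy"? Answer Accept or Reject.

(q0, zyyyzy, Z) ⊢ (q2, zyyyzy, BZ) ⊢ (q3, yyyzy, Z) ⊢ (q4, yyzy, BZ) ⊢ (q0, yzy, BBZ) ⊢ (q5, zy, BZ) ⊢ (q1, y, Z)
No transition applies at (q1, y, Z); input not fully consumed.

Reject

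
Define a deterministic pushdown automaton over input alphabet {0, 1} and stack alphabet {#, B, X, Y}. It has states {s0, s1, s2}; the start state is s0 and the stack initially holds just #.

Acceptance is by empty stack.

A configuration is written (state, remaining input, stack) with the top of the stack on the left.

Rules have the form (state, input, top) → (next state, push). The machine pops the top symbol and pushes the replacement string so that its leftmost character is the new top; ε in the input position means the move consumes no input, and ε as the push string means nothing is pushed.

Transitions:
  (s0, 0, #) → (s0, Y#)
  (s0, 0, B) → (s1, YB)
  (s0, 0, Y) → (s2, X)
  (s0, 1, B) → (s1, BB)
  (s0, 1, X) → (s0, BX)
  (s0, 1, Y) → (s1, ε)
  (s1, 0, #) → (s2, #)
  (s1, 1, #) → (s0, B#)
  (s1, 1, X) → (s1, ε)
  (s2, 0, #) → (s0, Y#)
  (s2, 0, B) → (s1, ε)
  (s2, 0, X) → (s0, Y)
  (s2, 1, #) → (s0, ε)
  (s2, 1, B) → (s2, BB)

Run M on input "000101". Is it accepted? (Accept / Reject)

Accept

(s0, 000101, #)
  read 0, top #: go to s0, push Y# → (s0, 00101, Y#)
  read 0, top Y: go to s2, push X → (s2, 0101, X#)
  read 0, top X: go to s0, push Y → (s0, 101, Y#)
  read 1, top Y: go to s1, push ε → (s1, 01, #)
  read 0, top #: go to s2, push # → (s2, 1, #)
  read 1, top #: go to s0, push ε → (s0, ε, ε)
All input consumed and the stack is empty.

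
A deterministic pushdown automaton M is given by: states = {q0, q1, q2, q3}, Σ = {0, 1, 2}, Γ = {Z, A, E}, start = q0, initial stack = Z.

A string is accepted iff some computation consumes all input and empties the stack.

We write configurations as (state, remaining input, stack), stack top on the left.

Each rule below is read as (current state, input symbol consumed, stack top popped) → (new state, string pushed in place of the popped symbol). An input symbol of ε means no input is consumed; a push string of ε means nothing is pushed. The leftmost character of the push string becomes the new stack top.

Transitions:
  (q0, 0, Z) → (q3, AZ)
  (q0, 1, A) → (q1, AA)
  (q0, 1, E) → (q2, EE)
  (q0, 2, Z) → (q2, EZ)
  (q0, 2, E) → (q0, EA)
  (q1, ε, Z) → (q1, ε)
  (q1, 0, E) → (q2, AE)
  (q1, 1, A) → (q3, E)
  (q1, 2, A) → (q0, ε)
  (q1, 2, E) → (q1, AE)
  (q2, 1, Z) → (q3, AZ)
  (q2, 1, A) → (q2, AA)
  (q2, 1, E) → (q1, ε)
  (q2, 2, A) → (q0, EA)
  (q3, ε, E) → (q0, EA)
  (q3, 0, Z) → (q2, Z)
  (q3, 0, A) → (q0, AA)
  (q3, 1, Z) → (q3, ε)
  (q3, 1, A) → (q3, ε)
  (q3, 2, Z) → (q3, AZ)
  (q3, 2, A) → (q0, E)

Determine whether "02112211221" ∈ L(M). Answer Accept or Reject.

Reject

(q0, 02112211221, Z) ⊢ (q3, 2112211221, AZ) ⊢ (q0, 112211221, EZ) ⊢ (q2, 12211221, EEZ) ⊢ (q1, 2211221, EZ) ⊢ (q1, 211221, AEZ) ⊢ (q0, 11221, EZ) ⊢ (q2, 1221, EEZ) ⊢ (q1, 221, EZ) ⊢ (q1, 21, AEZ) ⊢ (q0, 1, EZ) ⊢ (q2, ε, EEZ)
All input consumed; stack is EEZ, not empty, and no further ε-move applies.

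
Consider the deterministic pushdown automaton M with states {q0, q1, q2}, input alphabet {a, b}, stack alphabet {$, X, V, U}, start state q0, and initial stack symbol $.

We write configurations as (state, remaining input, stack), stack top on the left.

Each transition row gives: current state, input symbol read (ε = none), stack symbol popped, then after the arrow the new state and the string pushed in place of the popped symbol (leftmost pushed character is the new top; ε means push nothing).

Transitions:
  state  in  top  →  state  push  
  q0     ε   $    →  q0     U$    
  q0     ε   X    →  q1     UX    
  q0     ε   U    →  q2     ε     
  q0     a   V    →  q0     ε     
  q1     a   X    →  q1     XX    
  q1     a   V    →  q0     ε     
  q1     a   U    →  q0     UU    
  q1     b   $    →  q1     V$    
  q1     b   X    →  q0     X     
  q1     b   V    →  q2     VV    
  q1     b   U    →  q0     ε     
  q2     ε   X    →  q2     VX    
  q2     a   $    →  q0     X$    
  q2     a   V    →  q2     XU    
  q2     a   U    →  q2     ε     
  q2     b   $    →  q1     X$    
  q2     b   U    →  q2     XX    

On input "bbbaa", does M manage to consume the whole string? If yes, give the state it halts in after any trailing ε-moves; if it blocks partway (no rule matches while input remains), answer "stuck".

(q0, bbbaa, $) ⊢ (q0, bbbaa, U$) ⊢ (q2, bbbaa, $) ⊢ (q1, bbaa, X$) ⊢ (q0, baa, X$) ⊢ (q1, baa, UX$) ⊢ (q0, aa, X$) ⊢ (q1, aa, UX$) ⊢ (q0, a, UUX$) ⊢ (q2, a, UX$) ⊢ (q2, ε, X$) ⊢ (q2, ε, VX$)
All input consumed; M is in state q2.

q2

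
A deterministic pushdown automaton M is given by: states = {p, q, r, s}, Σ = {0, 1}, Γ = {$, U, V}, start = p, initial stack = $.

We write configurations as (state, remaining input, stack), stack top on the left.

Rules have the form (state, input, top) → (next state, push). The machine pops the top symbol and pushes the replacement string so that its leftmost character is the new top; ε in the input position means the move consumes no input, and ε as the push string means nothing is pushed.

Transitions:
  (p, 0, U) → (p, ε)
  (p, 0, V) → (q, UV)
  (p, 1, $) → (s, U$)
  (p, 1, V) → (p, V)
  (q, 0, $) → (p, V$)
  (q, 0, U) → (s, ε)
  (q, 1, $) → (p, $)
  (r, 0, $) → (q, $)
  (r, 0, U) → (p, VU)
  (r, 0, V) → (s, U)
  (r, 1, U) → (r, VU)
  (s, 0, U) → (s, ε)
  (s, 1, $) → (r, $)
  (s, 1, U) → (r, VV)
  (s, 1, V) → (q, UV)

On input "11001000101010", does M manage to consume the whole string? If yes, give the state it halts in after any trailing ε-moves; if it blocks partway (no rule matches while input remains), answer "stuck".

stuck

(p, 11001000101010, $)
  read 1, top $: go to s, push U$ → (s, 1001000101010, U$)
  read 1, top U: go to r, push VV → (r, 001000101010, VV$)
  read 0, top V: go to s, push U → (s, 01000101010, UV$)
  read 0, top U: go to s, push ε → (s, 1000101010, V$)
  read 1, top V: go to q, push UV → (q, 000101010, UV$)
  read 0, top U: go to s, push ε → (s, 00101010, V$)
No transition for (s, 0, top V); M blocks with input 00101010 remaining.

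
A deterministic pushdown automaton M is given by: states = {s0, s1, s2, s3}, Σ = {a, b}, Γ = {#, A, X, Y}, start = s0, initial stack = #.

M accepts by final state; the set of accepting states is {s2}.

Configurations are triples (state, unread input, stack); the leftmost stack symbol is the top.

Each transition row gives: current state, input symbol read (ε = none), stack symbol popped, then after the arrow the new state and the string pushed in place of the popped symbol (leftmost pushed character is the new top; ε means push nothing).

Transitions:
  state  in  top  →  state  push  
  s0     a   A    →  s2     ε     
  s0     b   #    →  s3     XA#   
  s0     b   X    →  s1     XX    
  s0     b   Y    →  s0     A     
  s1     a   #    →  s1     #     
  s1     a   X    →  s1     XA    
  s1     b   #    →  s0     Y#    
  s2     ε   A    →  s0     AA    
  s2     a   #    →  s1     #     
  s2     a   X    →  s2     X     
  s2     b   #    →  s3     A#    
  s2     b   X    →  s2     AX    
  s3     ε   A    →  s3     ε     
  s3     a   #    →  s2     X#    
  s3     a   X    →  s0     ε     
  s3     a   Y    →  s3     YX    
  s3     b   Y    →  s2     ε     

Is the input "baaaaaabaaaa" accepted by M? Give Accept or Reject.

Reject

(s0, baaaaaabaaaa, #)
  read b, top #: go to s3, push XA# → (s3, aaaaaabaaaa, XA#)
  read a, top X: go to s0, push ε → (s0, aaaaabaaaa, A#)
  read a, top A: go to s2, push ε → (s2, aaaabaaaa, #)
  read a, top #: go to s1, push # → (s1, aaabaaaa, #)
  read a, top #: go to s1, push # → (s1, aabaaaa, #)
  read a, top #: go to s1, push # → (s1, abaaaa, #)
  read a, top #: go to s1, push # → (s1, baaaa, #)
  read b, top #: go to s0, push Y# → (s0, aaaa, Y#)
No transition applies at (s0, aaaa, Y#); input not fully consumed.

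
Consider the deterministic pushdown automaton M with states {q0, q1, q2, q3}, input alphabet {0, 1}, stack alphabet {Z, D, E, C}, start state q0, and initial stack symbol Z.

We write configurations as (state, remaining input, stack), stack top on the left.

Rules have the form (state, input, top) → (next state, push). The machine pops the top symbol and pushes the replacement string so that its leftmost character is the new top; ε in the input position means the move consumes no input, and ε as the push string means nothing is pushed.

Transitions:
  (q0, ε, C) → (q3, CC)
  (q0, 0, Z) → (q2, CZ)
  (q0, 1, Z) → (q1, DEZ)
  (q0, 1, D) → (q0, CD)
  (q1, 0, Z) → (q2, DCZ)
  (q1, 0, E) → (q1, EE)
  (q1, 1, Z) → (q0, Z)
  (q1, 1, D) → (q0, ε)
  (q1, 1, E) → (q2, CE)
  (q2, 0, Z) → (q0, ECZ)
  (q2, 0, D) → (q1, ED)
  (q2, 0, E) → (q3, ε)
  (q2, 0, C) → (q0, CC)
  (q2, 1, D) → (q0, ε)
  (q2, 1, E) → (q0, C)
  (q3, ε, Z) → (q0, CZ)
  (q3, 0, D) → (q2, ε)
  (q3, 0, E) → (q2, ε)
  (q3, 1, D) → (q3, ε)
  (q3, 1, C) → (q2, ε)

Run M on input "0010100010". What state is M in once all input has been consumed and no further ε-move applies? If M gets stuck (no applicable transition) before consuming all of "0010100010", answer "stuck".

(q0, 0010100010, Z) ⊢ (q2, 010100010, CZ) ⊢ (q0, 10100010, CCZ) ⊢ (q3, 10100010, CCCZ) ⊢ (q2, 0100010, CCZ) ⊢ (q0, 100010, CCCZ) ⊢ (q3, 100010, CCCCZ) ⊢ (q2, 00010, CCCZ) ⊢ (q0, 0010, CCCCZ) ⊢ (q3, 0010, CCCCCZ)
No transition for (q3, 0, top C); M blocks with input 0010 remaining.

stuck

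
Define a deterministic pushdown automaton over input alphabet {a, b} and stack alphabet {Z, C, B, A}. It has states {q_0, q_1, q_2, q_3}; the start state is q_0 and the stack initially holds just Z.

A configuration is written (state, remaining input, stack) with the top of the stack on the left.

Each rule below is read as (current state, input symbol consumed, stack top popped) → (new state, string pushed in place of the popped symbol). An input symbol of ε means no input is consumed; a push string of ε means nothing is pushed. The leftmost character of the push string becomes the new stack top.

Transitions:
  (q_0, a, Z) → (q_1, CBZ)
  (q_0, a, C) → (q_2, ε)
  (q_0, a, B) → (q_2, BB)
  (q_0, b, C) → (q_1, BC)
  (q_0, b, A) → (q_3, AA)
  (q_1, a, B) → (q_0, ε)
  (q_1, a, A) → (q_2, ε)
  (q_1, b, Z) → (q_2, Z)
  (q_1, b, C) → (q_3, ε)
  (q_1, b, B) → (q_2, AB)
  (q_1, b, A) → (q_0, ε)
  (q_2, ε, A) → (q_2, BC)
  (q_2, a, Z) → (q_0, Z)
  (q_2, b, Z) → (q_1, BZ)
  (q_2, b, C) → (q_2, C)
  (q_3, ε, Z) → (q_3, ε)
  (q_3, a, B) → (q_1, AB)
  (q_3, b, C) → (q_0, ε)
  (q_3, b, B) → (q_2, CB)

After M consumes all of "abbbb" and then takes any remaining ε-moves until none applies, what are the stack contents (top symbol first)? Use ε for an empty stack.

CBZ

(q_0, abbbb, Z) ⊢ (q_1, bbbb, CBZ) ⊢ (q_3, bbb, BZ) ⊢ (q_2, bb, CBZ) ⊢ (q_2, b, CBZ) ⊢ (q_2, ε, CBZ)
All input consumed in state q_2 with stack CBZ.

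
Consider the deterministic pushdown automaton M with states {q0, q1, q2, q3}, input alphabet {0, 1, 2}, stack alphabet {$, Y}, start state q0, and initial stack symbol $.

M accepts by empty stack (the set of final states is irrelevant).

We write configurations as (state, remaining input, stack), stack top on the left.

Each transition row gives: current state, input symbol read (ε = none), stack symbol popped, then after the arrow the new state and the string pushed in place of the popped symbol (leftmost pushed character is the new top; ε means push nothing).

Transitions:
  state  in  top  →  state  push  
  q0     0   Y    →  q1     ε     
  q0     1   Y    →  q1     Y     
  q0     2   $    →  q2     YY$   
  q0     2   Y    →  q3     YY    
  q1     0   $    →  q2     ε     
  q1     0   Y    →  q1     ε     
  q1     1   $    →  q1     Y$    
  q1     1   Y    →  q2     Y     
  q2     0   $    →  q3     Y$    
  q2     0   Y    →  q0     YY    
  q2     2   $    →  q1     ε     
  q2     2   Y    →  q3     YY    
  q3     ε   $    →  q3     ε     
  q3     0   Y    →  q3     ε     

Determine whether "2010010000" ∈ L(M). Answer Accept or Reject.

(q0, 2010010000, $)
  read 2, top $: go to q2, push YY$ → (q2, 010010000, YY$)
  read 0, top Y: go to q0, push YY → (q0, 10010000, YYY$)
  read 1, top Y: go to q1, push Y → (q1, 0010000, YYY$)
  read 0, top Y: go to q1, push ε → (q1, 010000, YY$)
  read 0, top Y: go to q1, push ε → (q1, 10000, Y$)
  read 1, top Y: go to q2, push Y → (q2, 0000, Y$)
  read 0, top Y: go to q0, push YY → (q0, 000, YY$)
  read 0, top Y: go to q1, push ε → (q1, 00, Y$)
  read 0, top Y: go to q1, push ε → (q1, 0, $)
  read 0, top $: go to q2, push ε → (q2, ε, ε)
All input consumed and the stack is empty.

Accept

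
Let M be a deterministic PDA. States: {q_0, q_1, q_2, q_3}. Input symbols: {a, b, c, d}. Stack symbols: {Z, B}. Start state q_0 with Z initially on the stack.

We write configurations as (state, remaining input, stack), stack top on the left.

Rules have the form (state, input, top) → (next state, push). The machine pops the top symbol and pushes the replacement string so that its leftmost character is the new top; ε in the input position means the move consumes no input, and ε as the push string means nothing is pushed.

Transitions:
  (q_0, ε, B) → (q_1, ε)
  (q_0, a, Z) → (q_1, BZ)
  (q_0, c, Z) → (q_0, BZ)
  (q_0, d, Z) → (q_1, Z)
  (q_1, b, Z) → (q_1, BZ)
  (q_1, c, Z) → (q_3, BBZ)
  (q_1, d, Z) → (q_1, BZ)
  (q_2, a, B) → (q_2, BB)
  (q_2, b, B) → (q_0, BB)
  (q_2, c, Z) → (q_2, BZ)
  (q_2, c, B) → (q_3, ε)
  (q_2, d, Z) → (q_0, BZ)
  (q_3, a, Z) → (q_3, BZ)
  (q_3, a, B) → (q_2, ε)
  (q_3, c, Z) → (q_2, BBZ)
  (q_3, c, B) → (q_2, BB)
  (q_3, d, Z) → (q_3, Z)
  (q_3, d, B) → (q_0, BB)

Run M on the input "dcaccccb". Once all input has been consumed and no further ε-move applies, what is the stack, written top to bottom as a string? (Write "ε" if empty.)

(q_0, dcaccccb, Z) ⊢ (q_1, caccccb, Z) ⊢ (q_3, accccb, BBZ) ⊢ (q_2, ccccb, BZ) ⊢ (q_3, cccb, Z) ⊢ (q_2, ccb, BBZ) ⊢ (q_3, cb, BZ) ⊢ (q_2, b, BBZ) ⊢ (q_0, ε, BBBZ) ⊢ (q_1, ε, BBZ)
All input consumed in state q_1 with stack BBZ.

BBZ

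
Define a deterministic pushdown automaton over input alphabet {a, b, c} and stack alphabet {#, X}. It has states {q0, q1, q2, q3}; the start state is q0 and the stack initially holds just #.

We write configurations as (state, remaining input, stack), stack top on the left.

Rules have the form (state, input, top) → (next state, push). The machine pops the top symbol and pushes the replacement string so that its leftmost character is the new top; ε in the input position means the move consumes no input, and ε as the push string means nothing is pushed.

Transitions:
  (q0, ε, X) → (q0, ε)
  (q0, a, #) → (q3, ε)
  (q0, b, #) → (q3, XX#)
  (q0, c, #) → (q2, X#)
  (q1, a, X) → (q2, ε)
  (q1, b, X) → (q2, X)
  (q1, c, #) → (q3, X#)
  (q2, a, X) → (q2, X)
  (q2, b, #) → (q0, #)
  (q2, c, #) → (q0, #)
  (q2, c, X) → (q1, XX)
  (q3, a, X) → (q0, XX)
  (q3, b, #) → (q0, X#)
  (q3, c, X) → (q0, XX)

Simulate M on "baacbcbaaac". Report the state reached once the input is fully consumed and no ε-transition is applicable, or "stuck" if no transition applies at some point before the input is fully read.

stuck

(q0, baacbcbaaac, #)
  read b, top #: go to q3, push XX# → (q3, aacbcbaaac, XX#)
  read a, top X: go to q0, push XX → (q0, acbcbaaac, XXX#)
  ε-move, top X: go to q0, push ε → (q0, acbcbaaac, XX#)
  ε-move, top X: go to q0, push ε → (q0, acbcbaaac, X#)
  ε-move, top X: go to q0, push ε → (q0, acbcbaaac, #)
  read a, top #: go to q3, push ε → (q3, cbcbaaac, ε)
No transition for (q3, c, top ε); M blocks with input cbcbaaac remaining.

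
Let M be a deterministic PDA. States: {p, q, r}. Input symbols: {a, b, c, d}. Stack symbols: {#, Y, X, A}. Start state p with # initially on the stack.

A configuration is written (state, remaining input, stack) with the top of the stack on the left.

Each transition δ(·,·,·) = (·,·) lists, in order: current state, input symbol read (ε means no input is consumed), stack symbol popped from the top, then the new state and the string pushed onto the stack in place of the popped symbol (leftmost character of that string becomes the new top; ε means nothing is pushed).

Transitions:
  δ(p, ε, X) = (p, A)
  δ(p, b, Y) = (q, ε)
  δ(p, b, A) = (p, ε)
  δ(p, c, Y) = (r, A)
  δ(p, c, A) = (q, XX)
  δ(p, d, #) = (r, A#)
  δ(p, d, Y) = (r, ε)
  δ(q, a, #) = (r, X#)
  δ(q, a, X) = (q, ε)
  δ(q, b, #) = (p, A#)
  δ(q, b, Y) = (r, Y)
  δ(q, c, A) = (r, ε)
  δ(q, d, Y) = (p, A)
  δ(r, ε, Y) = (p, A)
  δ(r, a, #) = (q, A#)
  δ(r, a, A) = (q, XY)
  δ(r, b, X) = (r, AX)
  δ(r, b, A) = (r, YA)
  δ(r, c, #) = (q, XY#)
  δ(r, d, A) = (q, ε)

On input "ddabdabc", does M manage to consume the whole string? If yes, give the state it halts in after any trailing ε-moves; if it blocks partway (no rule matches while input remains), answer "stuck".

q

(p, ddabdabc, #) ⊢ (r, dabdabc, A#) ⊢ (q, abdabc, #) ⊢ (r, bdabc, X#) ⊢ (r, dabc, AX#) ⊢ (q, abc, X#) ⊢ (q, bc, #) ⊢ (p, c, A#) ⊢ (q, ε, XX#)
All input consumed; M is in state q.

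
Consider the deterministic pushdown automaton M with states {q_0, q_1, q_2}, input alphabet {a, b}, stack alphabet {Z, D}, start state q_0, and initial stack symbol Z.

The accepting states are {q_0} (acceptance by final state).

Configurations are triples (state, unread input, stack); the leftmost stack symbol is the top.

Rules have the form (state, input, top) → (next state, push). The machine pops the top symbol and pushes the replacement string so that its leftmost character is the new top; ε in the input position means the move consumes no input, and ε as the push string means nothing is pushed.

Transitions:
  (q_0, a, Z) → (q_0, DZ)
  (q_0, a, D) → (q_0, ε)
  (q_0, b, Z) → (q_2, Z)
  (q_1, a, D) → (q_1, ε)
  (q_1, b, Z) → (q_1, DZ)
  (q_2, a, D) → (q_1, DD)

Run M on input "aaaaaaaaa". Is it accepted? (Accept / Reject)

Accept

(q_0, aaaaaaaaa, Z)
  read a, top Z: go to q_0, push DZ → (q_0, aaaaaaaa, DZ)
  read a, top D: go to q_0, push ε → (q_0, aaaaaaa, Z)
  read a, top Z: go to q_0, push DZ → (q_0, aaaaaa, DZ)
  read a, top D: go to q_0, push ε → (q_0, aaaaa, Z)
  read a, top Z: go to q_0, push DZ → (q_0, aaaa, DZ)
  read a, top D: go to q_0, push ε → (q_0, aaa, Z)
  read a, top Z: go to q_0, push DZ → (q_0, aa, DZ)
  read a, top D: go to q_0, push ε → (q_0, a, Z)
  read a, top Z: go to q_0, push DZ → (q_0, ε, DZ)
All input consumed; state q_0 ∈ F.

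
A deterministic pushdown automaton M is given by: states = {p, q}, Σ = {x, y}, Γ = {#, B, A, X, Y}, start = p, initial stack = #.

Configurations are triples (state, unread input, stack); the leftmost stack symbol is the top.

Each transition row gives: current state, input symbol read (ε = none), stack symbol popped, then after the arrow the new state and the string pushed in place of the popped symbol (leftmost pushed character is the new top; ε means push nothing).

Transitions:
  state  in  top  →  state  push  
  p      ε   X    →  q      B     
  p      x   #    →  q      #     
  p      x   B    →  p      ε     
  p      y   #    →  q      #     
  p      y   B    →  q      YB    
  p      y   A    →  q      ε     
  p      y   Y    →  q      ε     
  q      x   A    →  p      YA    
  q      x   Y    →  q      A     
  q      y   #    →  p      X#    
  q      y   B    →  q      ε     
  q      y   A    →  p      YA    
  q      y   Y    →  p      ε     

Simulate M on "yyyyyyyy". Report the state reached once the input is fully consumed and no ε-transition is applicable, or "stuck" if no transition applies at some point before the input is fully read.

q

(p, yyyyyyyy, #) ⊢ (q, yyyyyyy, #) ⊢ (p, yyyyyy, X#) ⊢ (q, yyyyyy, B#) ⊢ (q, yyyyy, #) ⊢ (p, yyyy, X#) ⊢ (q, yyyy, B#) ⊢ (q, yyy, #) ⊢ (p, yy, X#) ⊢ (q, yy, B#) ⊢ (q, y, #) ⊢ (p, ε, X#) ⊢ (q, ε, B#)
All input consumed; M is in state q.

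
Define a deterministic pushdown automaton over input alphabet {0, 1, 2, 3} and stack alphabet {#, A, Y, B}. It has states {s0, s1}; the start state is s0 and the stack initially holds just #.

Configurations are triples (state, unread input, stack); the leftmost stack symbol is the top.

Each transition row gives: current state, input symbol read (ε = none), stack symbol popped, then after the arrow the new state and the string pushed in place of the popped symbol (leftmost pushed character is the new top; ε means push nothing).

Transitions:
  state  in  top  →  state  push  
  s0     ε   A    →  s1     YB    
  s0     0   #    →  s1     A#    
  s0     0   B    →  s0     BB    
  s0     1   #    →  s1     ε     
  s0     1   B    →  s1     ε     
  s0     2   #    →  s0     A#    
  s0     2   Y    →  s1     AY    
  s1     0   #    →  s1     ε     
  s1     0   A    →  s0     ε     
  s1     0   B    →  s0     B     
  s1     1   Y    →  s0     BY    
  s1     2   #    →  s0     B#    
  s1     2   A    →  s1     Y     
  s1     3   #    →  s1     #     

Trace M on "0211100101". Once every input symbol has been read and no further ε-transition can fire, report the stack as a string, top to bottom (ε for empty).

(s0, 0211100101, #)
  read 0, top #: go to s1, push A# → (s1, 211100101, A#)
  read 2, top A: go to s1, push Y → (s1, 11100101, Y#)
  read 1, top Y: go to s0, push BY → (s0, 1100101, BY#)
  read 1, top B: go to s1, push ε → (s1, 100101, Y#)
  read 1, top Y: go to s0, push BY → (s0, 00101, BY#)
  read 0, top B: go to s0, push BB → (s0, 0101, BBY#)
  read 0, top B: go to s0, push BB → (s0, 101, BBBY#)
  read 1, top B: go to s1, push ε → (s1, 01, BBY#)
  read 0, top B: go to s0, push B → (s0, 1, BBY#)
  read 1, top B: go to s1, push ε → (s1, ε, BY#)
All input consumed in state s1 with stack BY#.

BY#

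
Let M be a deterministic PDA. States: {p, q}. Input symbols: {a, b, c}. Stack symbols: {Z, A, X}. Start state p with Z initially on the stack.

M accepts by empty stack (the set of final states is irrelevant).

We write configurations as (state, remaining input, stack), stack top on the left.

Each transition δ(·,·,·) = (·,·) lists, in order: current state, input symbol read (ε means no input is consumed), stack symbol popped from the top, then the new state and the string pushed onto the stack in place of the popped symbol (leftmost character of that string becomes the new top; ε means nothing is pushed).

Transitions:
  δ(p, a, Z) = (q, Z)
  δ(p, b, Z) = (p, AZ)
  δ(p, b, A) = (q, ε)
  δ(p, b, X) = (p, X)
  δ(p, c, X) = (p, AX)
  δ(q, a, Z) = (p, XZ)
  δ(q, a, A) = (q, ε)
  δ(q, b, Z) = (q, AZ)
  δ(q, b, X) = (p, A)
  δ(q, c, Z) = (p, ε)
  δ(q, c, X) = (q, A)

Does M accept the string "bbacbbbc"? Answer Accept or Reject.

(p, bbacbbbc, Z) ⊢ (p, bacbbbc, AZ) ⊢ (q, acbbbc, Z) ⊢ (p, cbbbc, XZ) ⊢ (p, bbbc, AXZ) ⊢ (q, bbc, XZ) ⊢ (p, bc, AZ) ⊢ (q, c, Z) ⊢ (p, ε, ε)
All input consumed and the stack is empty.

Accept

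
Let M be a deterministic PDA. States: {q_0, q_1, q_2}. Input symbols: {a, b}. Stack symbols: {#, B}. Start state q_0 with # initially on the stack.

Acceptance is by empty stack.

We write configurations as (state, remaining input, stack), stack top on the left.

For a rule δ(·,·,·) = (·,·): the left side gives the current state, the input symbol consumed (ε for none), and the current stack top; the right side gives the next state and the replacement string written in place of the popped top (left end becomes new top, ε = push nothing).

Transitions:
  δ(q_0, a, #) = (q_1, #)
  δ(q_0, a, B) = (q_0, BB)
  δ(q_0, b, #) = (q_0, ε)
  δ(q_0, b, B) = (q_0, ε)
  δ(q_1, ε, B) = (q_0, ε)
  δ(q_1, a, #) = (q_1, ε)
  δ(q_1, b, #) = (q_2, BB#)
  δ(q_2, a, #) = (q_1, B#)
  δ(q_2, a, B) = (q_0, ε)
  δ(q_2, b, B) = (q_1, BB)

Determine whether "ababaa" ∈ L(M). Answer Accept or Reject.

Accept

(q_0, ababaa, #)
  read a, top #: go to q_1, push # → (q_1, babaa, #)
  read b, top #: go to q_2, push BB# → (q_2, abaa, BB#)
  read a, top B: go to q_0, push ε → (q_0, baa, B#)
  read b, top B: go to q_0, push ε → (q_0, aa, #)
  read a, top #: go to q_1, push # → (q_1, a, #)
  read a, top #: go to q_1, push ε → (q_1, ε, ε)
All input consumed and the stack is empty.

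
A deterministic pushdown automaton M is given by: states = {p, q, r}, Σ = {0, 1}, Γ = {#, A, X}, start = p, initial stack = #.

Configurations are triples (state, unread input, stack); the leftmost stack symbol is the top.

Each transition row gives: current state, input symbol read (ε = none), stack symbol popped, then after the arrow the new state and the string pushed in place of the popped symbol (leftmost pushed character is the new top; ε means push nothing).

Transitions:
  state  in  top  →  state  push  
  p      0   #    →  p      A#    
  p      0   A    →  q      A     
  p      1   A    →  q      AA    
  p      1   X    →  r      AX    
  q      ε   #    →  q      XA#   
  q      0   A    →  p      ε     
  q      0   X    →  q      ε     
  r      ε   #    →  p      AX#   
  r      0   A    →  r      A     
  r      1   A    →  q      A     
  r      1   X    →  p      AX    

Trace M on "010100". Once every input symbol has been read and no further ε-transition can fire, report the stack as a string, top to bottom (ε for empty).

A#

(p, 010100, #)
  read 0, top #: go to p, push A# → (p, 10100, A#)
  read 1, top A: go to q, push AA → (q, 0100, AA#)
  read 0, top A: go to p, push ε → (p, 100, A#)
  read 1, top A: go to q, push AA → (q, 00, AA#)
  read 0, top A: go to p, push ε → (p, 0, A#)
  read 0, top A: go to q, push A → (q, ε, A#)
All input consumed in state q with stack A#.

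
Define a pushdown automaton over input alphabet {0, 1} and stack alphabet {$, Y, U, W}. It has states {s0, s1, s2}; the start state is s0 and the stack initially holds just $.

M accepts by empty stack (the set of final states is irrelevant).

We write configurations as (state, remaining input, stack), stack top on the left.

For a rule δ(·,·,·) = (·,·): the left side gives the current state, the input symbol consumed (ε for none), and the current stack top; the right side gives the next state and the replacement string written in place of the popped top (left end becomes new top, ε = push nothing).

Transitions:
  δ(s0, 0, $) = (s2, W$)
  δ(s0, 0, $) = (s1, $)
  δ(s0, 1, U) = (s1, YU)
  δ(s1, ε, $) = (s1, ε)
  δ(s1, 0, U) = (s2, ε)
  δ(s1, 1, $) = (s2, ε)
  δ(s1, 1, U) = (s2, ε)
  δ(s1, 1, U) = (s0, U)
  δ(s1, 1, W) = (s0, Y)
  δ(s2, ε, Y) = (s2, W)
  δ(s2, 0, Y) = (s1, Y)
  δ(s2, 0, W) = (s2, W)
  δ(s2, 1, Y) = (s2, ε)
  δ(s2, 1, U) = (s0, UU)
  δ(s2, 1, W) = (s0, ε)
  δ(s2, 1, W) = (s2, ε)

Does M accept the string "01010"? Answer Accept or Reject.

One accepting computation: (s0, 01010, $) ⊢ (s2, 1010, W$) ⊢ (s0, 010, $) ⊢ (s2, 10, W$) ⊢ (s0, 0, $) ⊢ (s1, ε, $) ⊢ (s1, ε, ε)
All input consumed and the stack is empty.

Accept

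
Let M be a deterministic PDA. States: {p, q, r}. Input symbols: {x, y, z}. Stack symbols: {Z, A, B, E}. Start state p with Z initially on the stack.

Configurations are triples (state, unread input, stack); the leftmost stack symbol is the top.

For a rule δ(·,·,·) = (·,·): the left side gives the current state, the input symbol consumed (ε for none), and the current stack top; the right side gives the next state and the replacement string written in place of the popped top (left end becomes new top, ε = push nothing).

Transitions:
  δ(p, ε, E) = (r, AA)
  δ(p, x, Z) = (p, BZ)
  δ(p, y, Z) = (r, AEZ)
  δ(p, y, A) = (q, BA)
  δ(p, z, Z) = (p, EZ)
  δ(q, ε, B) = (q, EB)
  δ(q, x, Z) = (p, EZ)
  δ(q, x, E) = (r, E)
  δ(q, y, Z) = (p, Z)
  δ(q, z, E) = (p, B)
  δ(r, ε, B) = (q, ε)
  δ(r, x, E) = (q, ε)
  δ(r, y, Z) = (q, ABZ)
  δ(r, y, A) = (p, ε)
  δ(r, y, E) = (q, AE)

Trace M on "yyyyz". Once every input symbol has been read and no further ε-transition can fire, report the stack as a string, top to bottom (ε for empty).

(p, yyyyz, Z) ⊢ (r, yyyz, AEZ) ⊢ (p, yyz, EZ) ⊢ (r, yyz, AAZ) ⊢ (p, yz, AZ) ⊢ (q, z, BAZ) ⊢ (q, z, EBAZ) ⊢ (p, ε, BBAZ)
All input consumed in state p with stack BBAZ.

BBAZ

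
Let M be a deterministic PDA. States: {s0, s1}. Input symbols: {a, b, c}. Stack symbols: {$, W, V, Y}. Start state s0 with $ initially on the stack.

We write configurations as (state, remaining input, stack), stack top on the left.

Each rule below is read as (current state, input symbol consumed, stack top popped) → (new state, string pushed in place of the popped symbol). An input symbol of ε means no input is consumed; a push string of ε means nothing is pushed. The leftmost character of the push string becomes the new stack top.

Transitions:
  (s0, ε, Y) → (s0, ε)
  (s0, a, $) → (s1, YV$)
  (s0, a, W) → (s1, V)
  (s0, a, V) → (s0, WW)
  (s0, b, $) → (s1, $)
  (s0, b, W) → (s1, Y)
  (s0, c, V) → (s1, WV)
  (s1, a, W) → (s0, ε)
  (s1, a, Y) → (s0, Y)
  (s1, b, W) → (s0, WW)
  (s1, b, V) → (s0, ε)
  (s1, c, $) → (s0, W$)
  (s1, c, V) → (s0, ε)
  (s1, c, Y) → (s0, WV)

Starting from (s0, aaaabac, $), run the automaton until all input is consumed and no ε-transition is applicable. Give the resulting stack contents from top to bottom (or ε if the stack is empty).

$

(s0, aaaabac, $)
  read a, top $: go to s1, push YV$ → (s1, aaabac, YV$)
  read a, top Y: go to s0, push Y → (s0, aabac, YV$)
  ε-move, top Y: go to s0, push ε → (s0, aabac, V$)
  read a, top V: go to s0, push WW → (s0, abac, WW$)
  read a, top W: go to s1, push V → (s1, bac, VW$)
  read b, top V: go to s0, push ε → (s0, ac, W$)
  read a, top W: go to s1, push V → (s1, c, V$)
  read c, top V: go to s0, push ε → (s0, ε, $)
All input consumed in state s0 with stack $.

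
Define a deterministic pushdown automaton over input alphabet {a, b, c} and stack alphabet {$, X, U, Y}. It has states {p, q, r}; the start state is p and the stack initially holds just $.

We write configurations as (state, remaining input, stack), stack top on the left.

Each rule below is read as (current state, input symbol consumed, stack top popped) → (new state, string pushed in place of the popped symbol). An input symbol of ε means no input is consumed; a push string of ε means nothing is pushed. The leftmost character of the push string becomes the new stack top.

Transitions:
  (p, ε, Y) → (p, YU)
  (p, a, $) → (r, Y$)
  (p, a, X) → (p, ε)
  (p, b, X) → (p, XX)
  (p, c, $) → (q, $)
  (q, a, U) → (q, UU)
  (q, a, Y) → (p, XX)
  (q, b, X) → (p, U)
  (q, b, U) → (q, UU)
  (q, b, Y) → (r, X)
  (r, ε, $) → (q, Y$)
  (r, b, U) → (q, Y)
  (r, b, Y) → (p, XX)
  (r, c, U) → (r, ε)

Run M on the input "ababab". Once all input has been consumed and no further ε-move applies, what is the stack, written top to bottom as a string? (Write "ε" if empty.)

XX$

(p, ababab, $)
  read a, top $: go to r, push Y$ → (r, babab, Y$)
  read b, top Y: go to p, push XX → (p, abab, XX$)
  read a, top X: go to p, push ε → (p, bab, X$)
  read b, top X: go to p, push XX → (p, ab, XX$)
  read a, top X: go to p, push ε → (p, b, X$)
  read b, top X: go to p, push XX → (p, ε, XX$)
All input consumed in state p with stack XX$.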